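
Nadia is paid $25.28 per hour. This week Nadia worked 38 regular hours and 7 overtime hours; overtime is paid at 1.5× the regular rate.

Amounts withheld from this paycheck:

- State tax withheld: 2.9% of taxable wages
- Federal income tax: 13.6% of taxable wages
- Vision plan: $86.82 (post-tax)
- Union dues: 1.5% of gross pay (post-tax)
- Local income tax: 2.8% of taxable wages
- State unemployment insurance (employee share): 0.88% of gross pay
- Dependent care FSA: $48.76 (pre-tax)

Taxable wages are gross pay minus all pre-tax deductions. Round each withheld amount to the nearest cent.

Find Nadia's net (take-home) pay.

Regular pay: 38 × $25.28 = $960.64
Overtime pay: 7 × $25.28 × 1.5 = $265.44
Gross pay = $960.64 + $265.44 = $1226.08
Dependent care FSA: $48.76
Taxable wages = $1226.08 − $48.76 = $1177.32
Federal income tax: $1177.32 × 0.136 = $160.12
State tax withheld: $1177.32 × 0.029 = $34.14
Local income tax: $1177.32 × 0.028 = $32.96
State unemployment insurance (employee share): $1226.08 × 0.0088 = $10.79
Vision plan: $86.82
Union dues: $1226.08 × 0.015 = $18.39
Total deductions = $48.76 + $160.12 + $34.14 + $32.96 + $10.79 + $86.82 + $18.39 = $391.98
Net pay = $1226.08 − $391.98 = $834.10

$834.10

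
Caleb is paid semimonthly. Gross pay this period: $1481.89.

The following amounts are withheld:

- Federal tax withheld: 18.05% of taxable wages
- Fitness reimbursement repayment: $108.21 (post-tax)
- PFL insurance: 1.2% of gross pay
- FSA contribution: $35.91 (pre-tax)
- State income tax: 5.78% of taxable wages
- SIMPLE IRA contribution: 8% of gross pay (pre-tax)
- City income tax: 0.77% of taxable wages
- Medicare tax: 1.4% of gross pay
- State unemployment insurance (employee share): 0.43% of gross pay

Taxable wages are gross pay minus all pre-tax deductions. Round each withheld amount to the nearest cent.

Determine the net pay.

$847.77

SIMPLE IRA contribution: $1481.89 × 0.08 = $118.55
FSA contribution: $35.91
Pre-tax total = $118.55 + $35.91 = $154.46
Taxable wages = $1481.89 − $154.46 = $1327.43
Federal tax withheld: $1327.43 × 0.1805 = $239.60
City income tax: $1327.43 × 0.0077 = $10.22
State income tax: $1327.43 × 0.0578 = $76.73
State unemployment insurance (employee share): $1481.89 × 0.0043 = $6.37
Medicare tax: $1481.89 × 0.014 = $20.75
PFL insurance: $1481.89 × 0.012 = $17.78
Fitness reimbursement repayment: $108.21
Total deductions = $118.55 + $35.91 + $239.60 + $10.22 + $76.73 + $6.37 + $20.75 + $17.78 + $108.21 = $634.12
Net pay = $1481.89 − $634.12 = $847.77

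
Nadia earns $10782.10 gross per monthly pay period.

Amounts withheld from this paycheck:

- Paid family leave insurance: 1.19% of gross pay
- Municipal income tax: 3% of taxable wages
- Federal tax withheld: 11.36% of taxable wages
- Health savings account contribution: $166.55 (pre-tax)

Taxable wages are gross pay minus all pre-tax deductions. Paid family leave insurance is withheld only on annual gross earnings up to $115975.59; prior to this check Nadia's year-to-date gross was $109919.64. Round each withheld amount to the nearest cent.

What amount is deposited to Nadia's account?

$9019.08

Health savings account contribution: $166.55
Taxable wages = $10782.10 − $166.55 = $10615.55
Federal tax withheld: $10615.55 × 0.1136 = $1205.93
Municipal income tax: $10615.55 × 0.03 = $318.47
Paid family leave insurance: only $115975.59 − $109919.64 = $6055.95 of this check is subject → $6055.95 × 0.0119 = $72.07
Total deductions = $166.55 + $1205.93 + $318.47 + $72.07 = $1763.02
Net pay = $10782.10 − $1763.02 = $9019.08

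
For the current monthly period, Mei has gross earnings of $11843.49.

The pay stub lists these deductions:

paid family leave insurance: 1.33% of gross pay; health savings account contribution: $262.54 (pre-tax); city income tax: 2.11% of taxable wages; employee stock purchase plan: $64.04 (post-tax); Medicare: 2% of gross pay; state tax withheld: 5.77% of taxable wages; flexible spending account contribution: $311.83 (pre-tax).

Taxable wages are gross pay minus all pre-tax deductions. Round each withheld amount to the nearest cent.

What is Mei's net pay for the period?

Flexible spending account contribution: $311.83
Health savings account contribution: $262.54
Pre-tax total = $311.83 + $262.54 = $574.37
Taxable wages = $11843.49 − $574.37 = $11269.12
City income tax: $11269.12 × 0.0211 = $237.78
State tax withheld: $11269.12 × 0.0577 = $650.23
Medicare: $11843.49 × 0.02 = $236.87
Paid family leave insurance: $11843.49 × 0.0133 = $157.52
Employee stock purchase plan: $64.04
Total deductions = $311.83 + $262.54 + $237.78 + $650.23 + $236.87 + $157.52 + $64.04 = $1920.81
Net pay = $11843.49 − $1920.81 = $9922.68

$9922.68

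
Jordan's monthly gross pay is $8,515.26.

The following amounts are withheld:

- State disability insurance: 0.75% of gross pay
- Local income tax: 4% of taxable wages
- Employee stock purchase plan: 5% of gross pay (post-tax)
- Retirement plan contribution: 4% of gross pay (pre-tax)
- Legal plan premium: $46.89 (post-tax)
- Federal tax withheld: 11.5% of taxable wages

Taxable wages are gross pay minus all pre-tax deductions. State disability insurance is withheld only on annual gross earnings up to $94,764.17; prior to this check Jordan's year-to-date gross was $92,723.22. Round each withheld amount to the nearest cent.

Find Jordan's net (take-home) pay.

Retirement plan contribution: $8,515.26 × 0.04 = $340.61
Taxable wages = $8,515.26 − $340.61 = $8,174.65
Federal tax withheld: $8,174.65 × 0.115 = $940.08
Local income tax: $8,174.65 × 0.04 = $326.99
State disability insurance: only $94,764.17 − $92,723.22 = $2,040.95 of this check is subject → $2,040.95 × 0.0075 = $15.31
Employee stock purchase plan: $8,515.26 × 0.05 = $425.76
Legal plan premium: $46.89
Total deductions = $340.61 + $940.08 + $326.99 + $15.31 + $425.76 + $46.89 = $2,095.64
Net pay = $8,515.26 − $2,095.64 = $6,419.62

$6,419.62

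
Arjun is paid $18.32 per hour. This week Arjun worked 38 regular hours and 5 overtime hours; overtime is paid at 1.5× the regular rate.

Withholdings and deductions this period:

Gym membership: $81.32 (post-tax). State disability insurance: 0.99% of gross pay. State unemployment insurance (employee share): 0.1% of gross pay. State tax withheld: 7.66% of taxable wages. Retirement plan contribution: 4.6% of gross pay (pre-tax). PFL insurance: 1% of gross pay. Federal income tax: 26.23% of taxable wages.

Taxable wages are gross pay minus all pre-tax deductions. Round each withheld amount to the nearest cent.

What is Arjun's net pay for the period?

$426.98

Regular pay: 38 × $18.32 = $696.16
Overtime pay: 5 × $18.32 × 1.5 = $137.40
Gross pay = $696.16 + $137.40 = $833.56
Retirement plan contribution: $833.56 × 0.046 = $38.34
Taxable wages = $833.56 − $38.34 = $795.22
State tax withheld: $795.22 × 0.0766 = $60.91
Federal income tax: $795.22 × 0.2623 = $208.59
State unemployment insurance (employee share): $833.56 × 0.001 = $0.83
PFL insurance: $833.56 × 0.01 = $8.34
State disability insurance: $833.56 × 0.0099 = $8.25
Gym membership: $81.32
Total deductions = $38.34 + $60.91 + $208.59 + $0.83 + $8.34 + $8.25 + $81.32 = $406.58
Net pay = $833.56 − $406.58 = $426.98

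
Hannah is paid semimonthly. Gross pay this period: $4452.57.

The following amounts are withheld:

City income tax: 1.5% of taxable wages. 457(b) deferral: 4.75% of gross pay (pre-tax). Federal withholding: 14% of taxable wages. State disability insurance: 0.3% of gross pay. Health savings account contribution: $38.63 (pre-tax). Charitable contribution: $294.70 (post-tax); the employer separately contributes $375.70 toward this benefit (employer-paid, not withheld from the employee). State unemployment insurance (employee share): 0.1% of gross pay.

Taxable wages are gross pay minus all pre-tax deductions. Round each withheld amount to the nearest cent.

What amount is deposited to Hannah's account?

$3238.55

Health savings account contribution: $38.63
457(b) deferral: $4452.57 × 0.0475 = $211.50
Pre-tax total = $38.63 + $211.50 = $250.13
Taxable wages = $4452.57 − $250.13 = $4202.44
Federal withholding: $4202.44 × 0.14 = $588.34
City income tax: $4202.44 × 0.015 = $63.04
State unemployment insurance (employee share): $4452.57 × 0.001 = $4.45
State disability insurance: $4452.57 × 0.003 = $13.36
Charitable contribution: $294.70
(Employer's $375.70 toward charitable contribution is not withheld from the employee.)
Total deductions = $38.63 + $211.50 + $588.34 + $63.04 + $4.45 + $13.36 + $294.70 = $1214.02
Net pay = $4452.57 − $1214.02 = $3238.55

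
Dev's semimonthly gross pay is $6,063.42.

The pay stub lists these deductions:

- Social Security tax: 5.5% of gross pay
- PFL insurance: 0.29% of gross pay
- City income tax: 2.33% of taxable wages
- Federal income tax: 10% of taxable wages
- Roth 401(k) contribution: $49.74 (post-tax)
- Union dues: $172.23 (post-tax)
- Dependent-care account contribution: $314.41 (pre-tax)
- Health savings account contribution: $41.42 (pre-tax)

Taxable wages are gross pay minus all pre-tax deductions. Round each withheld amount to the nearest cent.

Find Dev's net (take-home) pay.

$4,430.80

Dependent-care account contribution: $314.41
Health savings account contribution: $41.42
Pre-tax total = $314.41 + $41.42 = $355.83
Taxable wages = $6,063.42 − $355.83 = $5,707.59
Federal income tax: $5,707.59 × 0.1 = $570.76
City income tax: $5,707.59 × 0.0233 = $132.99
Social Security tax: $6,063.42 × 0.055 = $333.49
PFL insurance: $6,063.42 × 0.0029 = $17.58
Roth 401(k) contribution: $49.74
Union dues: $172.23
Total deductions = $314.41 + $41.42 + $570.76 + $132.99 + $333.49 + $17.58 + $49.74 + $172.23 = $1,632.62
Net pay = $6,063.42 − $1,632.62 = $4,430.80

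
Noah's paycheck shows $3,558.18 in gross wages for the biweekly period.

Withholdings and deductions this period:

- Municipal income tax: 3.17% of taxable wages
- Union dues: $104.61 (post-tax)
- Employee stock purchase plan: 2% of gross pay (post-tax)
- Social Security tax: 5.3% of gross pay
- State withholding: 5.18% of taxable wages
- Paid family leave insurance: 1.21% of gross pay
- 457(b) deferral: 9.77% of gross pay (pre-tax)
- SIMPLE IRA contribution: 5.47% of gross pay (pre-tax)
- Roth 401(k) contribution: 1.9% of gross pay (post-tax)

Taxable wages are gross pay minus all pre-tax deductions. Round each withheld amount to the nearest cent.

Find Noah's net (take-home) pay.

$2,289.09

SIMPLE IRA contribution: $3,558.18 × 0.0547 = $194.63
457(b) deferral: $3,558.18 × 0.0977 = $347.63
Pre-tax total = $194.63 + $347.63 = $542.26
Taxable wages = $3,558.18 − $542.26 = $3,015.92
Municipal income tax: $3,015.92 × 0.0317 = $95.60
State withholding: $3,015.92 × 0.0518 = $156.22
Social Security tax: $3,558.18 × 0.053 = $188.58
Paid family leave insurance: $3,558.18 × 0.0121 = $43.05
Employee stock purchase plan: $3,558.18 × 0.02 = $71.16
Union dues: $104.61
Roth 401(k) contribution: $3,558.18 × 0.019 = $67.61
Total deductions = $194.63 + $347.63 + $95.60 + $156.22 + $188.58 + $43.05 + $71.16 + $104.61 + $67.61 = $1,269.09
Net pay = $3,558.18 − $1,269.09 = $2,289.09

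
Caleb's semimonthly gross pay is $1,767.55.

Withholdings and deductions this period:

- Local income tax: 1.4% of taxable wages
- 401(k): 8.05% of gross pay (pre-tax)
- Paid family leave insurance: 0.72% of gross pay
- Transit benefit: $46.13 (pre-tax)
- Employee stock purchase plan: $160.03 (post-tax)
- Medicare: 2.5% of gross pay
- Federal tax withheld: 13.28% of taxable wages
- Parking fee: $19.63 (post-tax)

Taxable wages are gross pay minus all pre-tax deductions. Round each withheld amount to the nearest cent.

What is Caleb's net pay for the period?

$1,110.73

401(k): $1,767.55 × 0.0805 = $142.29
Transit benefit: $46.13
Pre-tax total = $142.29 + $46.13 = $188.42
Taxable wages = $1,767.55 − $188.42 = $1,579.13
Local income tax: $1,579.13 × 0.014 = $22.11
Federal tax withheld: $1,579.13 × 0.1328 = $209.71
Medicare: $1,767.55 × 0.025 = $44.19
Paid family leave insurance: $1,767.55 × 0.0072 = $12.73
Employee stock purchase plan: $160.03
Parking fee: $19.63
Total deductions = $142.29 + $46.13 + $22.11 + $209.71 + $44.19 + $12.73 + $160.03 + $19.63 = $656.82
Net pay = $1,767.55 − $656.82 = $1,110.73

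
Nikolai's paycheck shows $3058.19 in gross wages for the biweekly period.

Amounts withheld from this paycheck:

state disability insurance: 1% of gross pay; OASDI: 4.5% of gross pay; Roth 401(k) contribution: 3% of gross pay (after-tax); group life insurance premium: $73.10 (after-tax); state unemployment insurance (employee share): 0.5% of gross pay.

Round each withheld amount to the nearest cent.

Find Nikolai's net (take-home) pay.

$2709.85

State disability insurance: $3058.19 × 0.01 = $30.58
State unemployment insurance (employee share): $3058.19 × 0.005 = $15.29
OASDI: $3058.19 × 0.045 = $137.62
Roth 401(k) contribution: $3058.19 × 0.03 = $91.75
Group life insurance premium: $73.10
Total deductions = $30.58 + $15.29 + $137.62 + $91.75 + $73.10 = $348.34
Net pay = $3058.19 − $348.34 = $2709.85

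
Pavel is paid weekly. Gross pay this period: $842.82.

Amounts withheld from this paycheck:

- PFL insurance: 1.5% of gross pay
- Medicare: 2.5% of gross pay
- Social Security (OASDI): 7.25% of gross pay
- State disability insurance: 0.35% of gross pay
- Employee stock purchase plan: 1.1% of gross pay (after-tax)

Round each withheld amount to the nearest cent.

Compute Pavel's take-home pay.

$735.79

Social Security (OASDI): $842.82 × 0.0725 = $61.10
State disability insurance: $842.82 × 0.0035 = $2.95
Medicare: $842.82 × 0.025 = $21.07
PFL insurance: $842.82 × 0.015 = $12.64
Employee stock purchase plan: $842.82 × 0.011 = $9.27
Total deductions = $61.10 + $2.95 + $21.07 + $12.64 + $9.27 = $107.03
Net pay = $842.82 − $107.03 = $735.79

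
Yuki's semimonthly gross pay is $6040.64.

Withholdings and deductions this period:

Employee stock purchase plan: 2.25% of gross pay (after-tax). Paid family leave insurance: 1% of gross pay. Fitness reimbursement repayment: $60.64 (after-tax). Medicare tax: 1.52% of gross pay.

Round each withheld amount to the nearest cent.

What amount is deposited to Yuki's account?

$5691.86

Medicare tax: $6040.64 × 0.0152 = $91.82
Paid family leave insurance: $6040.64 × 0.01 = $60.41
Employee stock purchase plan: $6040.64 × 0.0225 = $135.91
Fitness reimbursement repayment: $60.64
Total deductions = $91.82 + $60.41 + $135.91 + $60.64 = $348.78
Net pay = $6040.64 − $348.78 = $5691.86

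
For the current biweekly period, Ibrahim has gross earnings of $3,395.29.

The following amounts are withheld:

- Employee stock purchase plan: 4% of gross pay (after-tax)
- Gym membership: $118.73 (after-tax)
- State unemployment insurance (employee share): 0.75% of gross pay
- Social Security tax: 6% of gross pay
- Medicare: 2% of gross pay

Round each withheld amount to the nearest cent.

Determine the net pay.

$2,843.66

Social Security tax: $3,395.29 × 0.06 = $203.72
Medicare: $3,395.29 × 0.02 = $67.91
State unemployment insurance (employee share): $3,395.29 × 0.0075 = $25.46
Gym membership: $118.73
Employee stock purchase plan: $3,395.29 × 0.04 = $135.81
Total deductions = $203.72 + $67.91 + $25.46 + $118.73 + $135.81 = $551.63
Net pay = $3,395.29 − $551.63 = $2,843.66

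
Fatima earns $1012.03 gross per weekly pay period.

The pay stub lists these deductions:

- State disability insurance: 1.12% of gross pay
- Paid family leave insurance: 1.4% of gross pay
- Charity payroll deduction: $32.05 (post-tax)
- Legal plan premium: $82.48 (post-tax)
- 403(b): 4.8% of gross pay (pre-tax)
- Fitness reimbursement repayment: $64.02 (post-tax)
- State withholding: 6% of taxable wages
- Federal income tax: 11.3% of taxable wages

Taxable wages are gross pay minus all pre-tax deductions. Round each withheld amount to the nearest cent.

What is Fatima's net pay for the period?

403(b): $1012.03 × 0.048 = $48.58
Taxable wages = $1012.03 − $48.58 = $963.45
Federal income tax: $963.45 × 0.113 = $108.87
State withholding: $963.45 × 0.06 = $57.81
State disability insurance: $1012.03 × 0.0112 = $11.33
Paid family leave insurance: $1012.03 × 0.014 = $14.17
Legal plan premium: $82.48
Charity payroll deduction: $32.05
Fitness reimbursement repayment: $64.02
Total deductions = $48.58 + $108.87 + $57.81 + $11.33 + $14.17 + $82.48 + $32.05 + $64.02 = $419.31
Net pay = $1012.03 − $419.31 = $592.72

$592.72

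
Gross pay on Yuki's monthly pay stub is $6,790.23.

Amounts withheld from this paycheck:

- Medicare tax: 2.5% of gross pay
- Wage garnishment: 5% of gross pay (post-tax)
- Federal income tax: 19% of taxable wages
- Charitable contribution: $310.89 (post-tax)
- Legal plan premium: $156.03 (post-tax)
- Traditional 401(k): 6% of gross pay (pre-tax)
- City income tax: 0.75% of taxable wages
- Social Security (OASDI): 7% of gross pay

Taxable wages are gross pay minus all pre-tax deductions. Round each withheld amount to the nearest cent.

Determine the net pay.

Traditional 401(k): $6,790.23 × 0.06 = $407.41
Taxable wages = $6,790.23 − $407.41 = $6,382.82
Federal income tax: $6,382.82 × 0.19 = $1,212.74
City income tax: $6,382.82 × 0.0075 = $47.87
Medicare tax: $6,790.23 × 0.025 = $169.76
Social Security (OASDI): $6,790.23 × 0.07 = $475.32
Wage garnishment: $6,790.23 × 0.05 = $339.51
Charitable contribution: $310.89
Legal plan premium: $156.03
Total deductions = $407.41 + $1,212.74 + $47.87 + $169.76 + $475.32 + $339.51 + $310.89 + $156.03 = $3,119.53
Net pay = $6,790.23 − $3,119.53 = $3,670.70

$3,670.70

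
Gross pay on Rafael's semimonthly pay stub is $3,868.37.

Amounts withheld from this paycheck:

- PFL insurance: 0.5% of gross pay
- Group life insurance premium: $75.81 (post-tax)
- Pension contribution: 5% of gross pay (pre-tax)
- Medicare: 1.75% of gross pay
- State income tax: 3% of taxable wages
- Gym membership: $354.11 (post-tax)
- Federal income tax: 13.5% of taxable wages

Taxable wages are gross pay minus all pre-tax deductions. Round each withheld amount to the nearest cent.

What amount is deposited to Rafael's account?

$2,551.62

Pension contribution: $3,868.37 × 0.05 = $193.42
Taxable wages = $3,868.37 − $193.42 = $3,674.95
State income tax: $3,674.95 × 0.03 = $110.25
Federal income tax: $3,674.95 × 0.135 = $496.12
PFL insurance: $3,868.37 × 0.005 = $19.34
Medicare: $3,868.37 × 0.0175 = $67.70
Group life insurance premium: $75.81
Gym membership: $354.11
Total deductions = $193.42 + $110.25 + $496.12 + $19.34 + $67.70 + $75.81 + $354.11 = $1,316.75
Net pay = $3,868.37 − $1,316.75 = $2,551.62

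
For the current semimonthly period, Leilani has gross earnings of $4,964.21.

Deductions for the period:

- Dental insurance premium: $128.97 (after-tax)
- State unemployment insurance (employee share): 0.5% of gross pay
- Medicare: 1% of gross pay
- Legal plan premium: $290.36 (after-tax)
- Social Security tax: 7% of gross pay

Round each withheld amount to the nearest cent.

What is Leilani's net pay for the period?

$4,122.93

Social Security tax: $4,964.21 × 0.07 = $347.49
Medicare: $4,964.21 × 0.01 = $49.64
State unemployment insurance (employee share): $4,964.21 × 0.005 = $24.82
Dental insurance premium: $128.97
Legal plan premium: $290.36
Total deductions = $347.49 + $49.64 + $24.82 + $128.97 + $290.36 = $841.28
Net pay = $4,964.21 − $841.28 = $4,122.93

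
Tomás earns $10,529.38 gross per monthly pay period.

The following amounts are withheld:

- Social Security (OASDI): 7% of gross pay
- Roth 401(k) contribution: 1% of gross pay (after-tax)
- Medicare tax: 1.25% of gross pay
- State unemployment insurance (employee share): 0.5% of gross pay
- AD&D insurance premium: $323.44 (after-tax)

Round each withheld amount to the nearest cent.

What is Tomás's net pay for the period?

$9,179.32

Medicare tax: $10,529.38 × 0.0125 = $131.62
State unemployment insurance (employee share): $10,529.38 × 0.005 = $52.65
Social Security (OASDI): $10,529.38 × 0.07 = $737.06
Roth 401(k) contribution: $10,529.38 × 0.01 = $105.29
AD&D insurance premium: $323.44
Total deductions = $131.62 + $52.65 + $737.06 + $105.29 + $323.44 = $1,350.06
Net pay = $10,529.38 − $1,350.06 = $9,179.32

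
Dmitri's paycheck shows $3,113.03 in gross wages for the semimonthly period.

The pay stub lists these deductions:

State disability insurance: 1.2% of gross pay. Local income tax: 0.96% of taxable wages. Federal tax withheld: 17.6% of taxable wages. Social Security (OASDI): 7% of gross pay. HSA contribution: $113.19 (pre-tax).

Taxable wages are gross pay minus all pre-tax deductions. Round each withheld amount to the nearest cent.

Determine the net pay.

HSA contribution: $113.19
Taxable wages = $3,113.03 − $113.19 = $2,999.84
Local income tax: $2,999.84 × 0.0096 = $28.80
Federal tax withheld: $2,999.84 × 0.176 = $527.97
State disability insurance: $3,113.03 × 0.012 = $37.36
Social Security (OASDI): $3,113.03 × 0.07 = $217.91
Total deductions = $113.19 + $28.80 + $527.97 + $37.36 + $217.91 = $925.23
Net pay = $3,113.03 − $925.23 = $2,187.80

$2,187.80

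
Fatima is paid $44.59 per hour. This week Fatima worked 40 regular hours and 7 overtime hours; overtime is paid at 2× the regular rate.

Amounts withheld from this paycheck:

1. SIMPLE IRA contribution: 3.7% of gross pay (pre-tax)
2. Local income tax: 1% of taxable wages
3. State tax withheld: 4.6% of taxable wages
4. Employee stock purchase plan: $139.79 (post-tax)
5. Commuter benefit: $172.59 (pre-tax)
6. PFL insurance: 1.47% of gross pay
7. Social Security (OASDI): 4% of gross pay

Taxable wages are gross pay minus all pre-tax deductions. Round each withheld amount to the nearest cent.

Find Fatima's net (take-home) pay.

$1754.50

Regular pay: 40 × $44.59 = $1783.60
Overtime pay: 7 × $44.59 × 2 = $624.26
Gross pay = $1783.60 + $624.26 = $2407.86
SIMPLE IRA contribution: $2407.86 × 0.037 = $89.09
Commuter benefit: $172.59
Pre-tax total = $89.09 + $172.59 = $261.68
Taxable wages = $2407.86 − $261.68 = $2146.18
Local income tax: $2146.18 × 0.01 = $21.46
State tax withheld: $2146.18 × 0.046 = $98.72
Social Security (OASDI): $2407.86 × 0.04 = $96.31
PFL insurance: $2407.86 × 0.0147 = $35.40
Employee stock purchase plan: $139.79
Total deductions = $89.09 + $172.59 + $21.46 + $98.72 + $96.31 + $35.40 + $139.79 = $653.36
Net pay = $2407.86 − $653.36 = $1754.50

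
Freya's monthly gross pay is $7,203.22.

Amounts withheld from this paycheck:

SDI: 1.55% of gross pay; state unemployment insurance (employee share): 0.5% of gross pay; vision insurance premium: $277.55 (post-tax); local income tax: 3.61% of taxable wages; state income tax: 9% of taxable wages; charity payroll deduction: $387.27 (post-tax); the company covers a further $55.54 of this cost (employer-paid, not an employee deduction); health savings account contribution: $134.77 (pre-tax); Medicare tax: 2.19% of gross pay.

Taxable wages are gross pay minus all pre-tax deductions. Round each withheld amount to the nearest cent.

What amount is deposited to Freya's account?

Health savings account contribution: $134.77
Taxable wages = $7,203.22 − $134.77 = $7,068.45
State income tax: $7,068.45 × 0.09 = $636.16
Local income tax: $7,068.45 × 0.0361 = $255.17
SDI: $7,203.22 × 0.0155 = $111.65
State unemployment insurance (employee share): $7,203.22 × 0.005 = $36.02
Medicare tax: $7,203.22 × 0.0219 = $157.75
Vision insurance premium: $277.55
Charity payroll deduction: $387.27
(Employer's $55.54 toward charity payroll deduction is not withheld from the employee.)
Total deductions = $134.77 + $636.16 + $255.17 + $111.65 + $36.02 + $157.75 + $277.55 + $387.27 = $1,996.34
Net pay = $7,203.22 − $1,996.34 = $5,206.88

$5,206.88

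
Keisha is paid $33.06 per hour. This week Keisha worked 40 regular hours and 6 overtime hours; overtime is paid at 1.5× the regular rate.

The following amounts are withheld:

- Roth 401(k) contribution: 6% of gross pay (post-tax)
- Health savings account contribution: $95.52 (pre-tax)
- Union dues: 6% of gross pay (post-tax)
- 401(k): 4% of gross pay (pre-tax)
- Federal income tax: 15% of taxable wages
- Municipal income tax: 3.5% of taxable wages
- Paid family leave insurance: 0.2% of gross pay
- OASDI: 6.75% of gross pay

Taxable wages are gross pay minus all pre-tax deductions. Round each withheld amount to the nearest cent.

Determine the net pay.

Regular pay: 40 × $33.06 = $1,322.40
Overtime pay: 6 × $33.06 × 1.5 = $297.54
Gross pay = $1,322.40 + $297.54 = $1,619.94
Health savings account contribution: $95.52
401(k): $1,619.94 × 0.04 = $64.80
Pre-tax total = $95.52 + $64.80 = $160.32
Taxable wages = $1,619.94 − $160.32 = $1,459.62
Federal income tax: $1,459.62 × 0.15 = $218.94
Municipal income tax: $1,459.62 × 0.035 = $51.09
Paid family leave insurance: $1,619.94 × 0.002 = $3.24
OASDI: $1,619.94 × 0.0675 = $109.35
Roth 401(k) contribution: $1,619.94 × 0.06 = $97.20
Union dues: $1,619.94 × 0.06 = $97.20
Total deductions = $95.52 + $64.80 + $218.94 + $51.09 + $3.24 + $109.35 + $97.20 + $97.20 = $737.34
Net pay = $1,619.94 − $737.34 = $882.60

$882.60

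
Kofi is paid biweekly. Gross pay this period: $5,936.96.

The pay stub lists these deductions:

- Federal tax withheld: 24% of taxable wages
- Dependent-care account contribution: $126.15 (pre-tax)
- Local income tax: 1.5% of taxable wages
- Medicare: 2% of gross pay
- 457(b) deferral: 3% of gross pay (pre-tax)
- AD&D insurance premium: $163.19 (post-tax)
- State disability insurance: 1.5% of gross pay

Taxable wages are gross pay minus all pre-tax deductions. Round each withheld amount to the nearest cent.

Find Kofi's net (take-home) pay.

Dependent-care account contribution: $126.15
457(b) deferral: $5,936.96 × 0.03 = $178.11
Pre-tax total = $126.15 + $178.11 = $304.26
Taxable wages = $5,936.96 − $304.26 = $5,632.70
Federal tax withheld: $5,632.70 × 0.24 = $1,351.85
Local income tax: $5,632.70 × 0.015 = $84.49
State disability insurance: $5,936.96 × 0.015 = $89.05
Medicare: $5,936.96 × 0.02 = $118.74
AD&D insurance premium: $163.19
Total deductions = $126.15 + $178.11 + $1,351.85 + $84.49 + $89.05 + $118.74 + $163.19 = $2,111.58
Net pay = $5,936.96 − $2,111.58 = $3,825.38

$3,825.38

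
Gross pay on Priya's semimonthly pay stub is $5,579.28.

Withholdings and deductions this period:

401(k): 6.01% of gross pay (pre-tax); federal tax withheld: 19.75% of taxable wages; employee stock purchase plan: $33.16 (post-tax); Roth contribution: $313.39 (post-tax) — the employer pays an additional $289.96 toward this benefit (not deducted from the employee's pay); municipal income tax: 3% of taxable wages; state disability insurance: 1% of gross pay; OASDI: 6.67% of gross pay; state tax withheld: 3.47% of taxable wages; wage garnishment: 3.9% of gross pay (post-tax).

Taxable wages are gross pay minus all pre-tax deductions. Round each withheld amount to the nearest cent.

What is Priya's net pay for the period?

$2,876.93

401(k): $5,579.28 × 0.0601 = $335.31
Taxable wages = $5,579.28 − $335.31 = $5,243.97
Federal tax withheld: $5,243.97 × 0.1975 = $1,035.68
Municipal income tax: $5,243.97 × 0.03 = $157.32
State tax withheld: $5,243.97 × 0.0347 = $181.97
OASDI: $5,579.28 × 0.0667 = $372.14
State disability insurance: $5,579.28 × 0.01 = $55.79
Employee stock purchase plan: $33.16
Wage garnishment: $5,579.28 × 0.039 = $217.59
Roth contribution: $313.39
(Employer's $289.96 toward Roth contribution is not withheld from the employee.)
Total deductions = $335.31 + $1,035.68 + $157.32 + $181.97 + $372.14 + $55.79 + $33.16 + $217.59 + $313.39 = $2,702.35
Net pay = $5,579.28 − $2,702.35 = $2,876.93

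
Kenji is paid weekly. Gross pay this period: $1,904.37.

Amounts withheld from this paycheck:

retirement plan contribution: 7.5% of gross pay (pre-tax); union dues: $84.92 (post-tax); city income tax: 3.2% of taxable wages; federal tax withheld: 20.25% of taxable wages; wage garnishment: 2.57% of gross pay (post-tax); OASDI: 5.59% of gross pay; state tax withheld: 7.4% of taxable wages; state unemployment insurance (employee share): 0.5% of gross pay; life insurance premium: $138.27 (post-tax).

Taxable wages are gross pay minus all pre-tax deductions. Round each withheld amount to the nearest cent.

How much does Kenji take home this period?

$830.01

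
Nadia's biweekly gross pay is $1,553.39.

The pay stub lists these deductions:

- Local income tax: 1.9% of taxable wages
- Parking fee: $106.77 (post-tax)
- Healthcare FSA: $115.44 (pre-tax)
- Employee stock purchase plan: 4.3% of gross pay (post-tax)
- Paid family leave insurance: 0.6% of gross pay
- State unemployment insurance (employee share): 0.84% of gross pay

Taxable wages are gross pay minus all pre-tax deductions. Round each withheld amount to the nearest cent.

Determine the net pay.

$1,214.69

Healthcare FSA: $115.44
Taxable wages = $1,553.39 − $115.44 = $1,437.95
Local income tax: $1,437.95 × 0.019 = $27.32
State unemployment insurance (employee share): $1,553.39 × 0.0084 = $13.05
Paid family leave insurance: $1,553.39 × 0.006 = $9.32
Parking fee: $106.77
Employee stock purchase plan: $1,553.39 × 0.043 = $66.80
Total deductions = $115.44 + $27.32 + $13.05 + $9.32 + $106.77 + $66.80 = $338.70
Net pay = $1,553.39 − $338.70 = $1,214.69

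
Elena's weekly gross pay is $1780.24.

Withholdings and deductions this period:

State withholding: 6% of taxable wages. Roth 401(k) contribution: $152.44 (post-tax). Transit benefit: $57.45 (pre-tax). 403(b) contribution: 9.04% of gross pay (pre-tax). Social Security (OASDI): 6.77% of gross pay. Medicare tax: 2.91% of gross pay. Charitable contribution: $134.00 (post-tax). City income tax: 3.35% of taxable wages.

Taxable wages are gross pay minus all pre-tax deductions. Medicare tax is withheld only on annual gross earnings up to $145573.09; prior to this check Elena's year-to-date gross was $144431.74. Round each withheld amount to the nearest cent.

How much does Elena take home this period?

$975.66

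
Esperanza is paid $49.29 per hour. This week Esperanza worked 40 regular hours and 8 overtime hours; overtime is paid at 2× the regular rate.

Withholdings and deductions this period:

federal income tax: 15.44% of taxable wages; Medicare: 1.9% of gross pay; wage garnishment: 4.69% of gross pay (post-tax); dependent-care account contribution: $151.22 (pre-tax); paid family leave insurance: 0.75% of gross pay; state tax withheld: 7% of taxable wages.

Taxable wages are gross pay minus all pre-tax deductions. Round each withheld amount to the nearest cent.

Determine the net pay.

$1,820.96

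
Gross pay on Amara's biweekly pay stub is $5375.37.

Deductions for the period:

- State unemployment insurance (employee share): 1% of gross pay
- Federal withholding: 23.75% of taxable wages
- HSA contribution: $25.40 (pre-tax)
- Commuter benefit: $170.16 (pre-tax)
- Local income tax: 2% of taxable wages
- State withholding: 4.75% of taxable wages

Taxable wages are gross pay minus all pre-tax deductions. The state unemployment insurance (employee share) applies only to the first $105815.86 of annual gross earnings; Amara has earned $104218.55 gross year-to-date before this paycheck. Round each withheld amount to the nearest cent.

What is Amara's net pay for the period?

$3584.00

HSA contribution: $25.40
Commuter benefit: $170.16
Pre-tax total = $25.40 + $170.16 = $195.56
Taxable wages = $5375.37 − $195.56 = $5179.81
Federal withholding: $5179.81 × 0.2375 = $1230.20
Local income tax: $5179.81 × 0.02 = $103.60
State withholding: $5179.81 × 0.0475 = $246.04
State unemployment insurance (employee share): only $105815.86 − $104218.55 = $1597.31 of this check is subject → $1597.31 × 0.01 = $15.97
Total deductions = $25.40 + $170.16 + $1230.20 + $103.60 + $246.04 + $15.97 = $1791.37
Net pay = $5375.37 − $1791.37 = $3584.00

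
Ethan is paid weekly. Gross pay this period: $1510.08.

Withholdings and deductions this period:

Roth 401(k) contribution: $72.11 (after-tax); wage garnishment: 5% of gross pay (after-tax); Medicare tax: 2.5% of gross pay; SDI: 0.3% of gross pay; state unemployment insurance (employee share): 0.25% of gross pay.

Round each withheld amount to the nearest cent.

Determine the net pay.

Medicare tax: $1510.08 × 0.025 = $37.75
SDI: $1510.08 × 0.003 = $4.53
State unemployment insurance (employee share): $1510.08 × 0.0025 = $3.78
Roth 401(k) contribution: $72.11
Wage garnishment: $1510.08 × 0.05 = $75.50
Total deductions = $37.75 + $4.53 + $3.78 + $72.11 + $75.50 = $193.67
Net pay = $1510.08 − $193.67 = $1316.41

$1316.41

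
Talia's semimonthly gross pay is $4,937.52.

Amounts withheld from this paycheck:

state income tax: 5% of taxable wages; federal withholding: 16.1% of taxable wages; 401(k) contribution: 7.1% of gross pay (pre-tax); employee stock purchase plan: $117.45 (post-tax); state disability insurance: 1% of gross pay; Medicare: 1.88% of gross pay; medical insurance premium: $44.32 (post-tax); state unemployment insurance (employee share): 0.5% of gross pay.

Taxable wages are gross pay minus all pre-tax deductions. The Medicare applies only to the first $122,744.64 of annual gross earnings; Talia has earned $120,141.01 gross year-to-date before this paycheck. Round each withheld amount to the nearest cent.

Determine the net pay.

401(k) contribution: $4,937.52 × 0.071 = $350.56
Taxable wages = $4,937.52 − $350.56 = $4,586.96
State income tax: $4,586.96 × 0.05 = $229.35
Federal withholding: $4,586.96 × 0.161 = $738.50
State unemployment insurance (employee share): $4,937.52 × 0.005 = $24.69
Medicare: only $122,744.64 − $120,141.01 = $2,603.63 of this check is subject → $2,603.63 × 0.0188 = $48.95
State disability insurance: $4,937.52 × 0.01 = $49.38
Employee stock purchase plan: $117.45
Medical insurance premium: $44.32
Total deductions = $350.56 + $229.35 + $738.50 + $24.69 + $48.95 + $49.38 + $117.45 + $44.32 = $1,603.20
Net pay = $4,937.52 − $1,603.20 = $3,334.32

$3,334.32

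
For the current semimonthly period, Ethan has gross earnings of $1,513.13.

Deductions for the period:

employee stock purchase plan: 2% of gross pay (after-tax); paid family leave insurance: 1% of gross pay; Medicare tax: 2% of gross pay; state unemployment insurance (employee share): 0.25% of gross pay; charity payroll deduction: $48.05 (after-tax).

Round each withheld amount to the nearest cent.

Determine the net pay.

$1,385.65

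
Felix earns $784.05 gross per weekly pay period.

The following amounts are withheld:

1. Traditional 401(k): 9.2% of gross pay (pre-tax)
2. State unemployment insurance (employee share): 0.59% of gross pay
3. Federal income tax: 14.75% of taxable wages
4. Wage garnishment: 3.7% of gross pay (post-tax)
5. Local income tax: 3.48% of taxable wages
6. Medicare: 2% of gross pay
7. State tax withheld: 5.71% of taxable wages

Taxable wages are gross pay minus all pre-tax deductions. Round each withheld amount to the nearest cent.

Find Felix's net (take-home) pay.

Traditional 401(k): $784.05 × 0.092 = $72.13
Taxable wages = $784.05 − $72.13 = $711.92
Local income tax: $711.92 × 0.0348 = $24.77
Federal income tax: $711.92 × 0.1475 = $105.01
State tax withheld: $711.92 × 0.0571 = $40.65
State unemployment insurance (employee share): $784.05 × 0.0059 = $4.63
Medicare: $784.05 × 0.02 = $15.68
Wage garnishment: $784.05 × 0.037 = $29.01
Total deductions = $72.13 + $24.77 + $105.01 + $40.65 + $4.63 + $15.68 + $29.01 = $291.88
Net pay = $784.05 − $291.88 = $492.17

$492.17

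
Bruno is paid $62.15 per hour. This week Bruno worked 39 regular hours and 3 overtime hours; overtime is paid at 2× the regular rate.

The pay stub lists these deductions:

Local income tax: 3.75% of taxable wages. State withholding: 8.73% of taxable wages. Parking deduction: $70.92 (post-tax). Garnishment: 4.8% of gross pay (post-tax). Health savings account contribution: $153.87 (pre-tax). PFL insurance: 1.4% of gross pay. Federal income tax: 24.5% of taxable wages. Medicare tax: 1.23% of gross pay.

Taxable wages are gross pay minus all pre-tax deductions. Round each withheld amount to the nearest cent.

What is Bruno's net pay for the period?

$1386.83

Regular pay: 39 × $62.15 = $2423.85
Overtime pay: 3 × $62.15 × 2 = $372.90
Gross pay = $2423.85 + $372.90 = $2796.75
Health savings account contribution: $153.87
Taxable wages = $2796.75 − $153.87 = $2642.88
Local income tax: $2642.88 × 0.0375 = $99.11
State withholding: $2642.88 × 0.0873 = $230.72
Federal income tax: $2642.88 × 0.245 = $647.51
PFL insurance: $2796.75 × 0.014 = $39.15
Medicare tax: $2796.75 × 0.0123 = $34.40
Parking deduction: $70.92
Garnishment: $2796.75 × 0.048 = $134.24
Total deductions = $153.87 + $99.11 + $230.72 + $647.51 + $39.15 + $34.40 + $70.92 + $134.24 = $1409.92
Net pay = $2796.75 − $1409.92 = $1386.83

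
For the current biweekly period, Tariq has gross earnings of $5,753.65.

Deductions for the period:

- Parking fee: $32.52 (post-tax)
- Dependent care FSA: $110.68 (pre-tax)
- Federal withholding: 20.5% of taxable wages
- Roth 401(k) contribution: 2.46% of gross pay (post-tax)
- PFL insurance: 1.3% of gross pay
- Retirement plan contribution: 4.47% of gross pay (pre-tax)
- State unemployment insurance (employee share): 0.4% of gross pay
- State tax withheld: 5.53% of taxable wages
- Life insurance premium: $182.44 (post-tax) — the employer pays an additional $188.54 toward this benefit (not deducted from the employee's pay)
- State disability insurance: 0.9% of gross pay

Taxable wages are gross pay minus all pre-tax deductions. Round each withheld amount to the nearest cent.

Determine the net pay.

$3,477.78

Retirement plan contribution: $5,753.65 × 0.0447 = $257.19
Dependent care FSA: $110.68
Pre-tax total = $257.19 + $110.68 = $367.87
Taxable wages = $5,753.65 − $367.87 = $5,385.78
State tax withheld: $5,385.78 × 0.0553 = $297.83
Federal withholding: $5,385.78 × 0.205 = $1,104.08
State disability insurance: $5,753.65 × 0.009 = $51.78
State unemployment insurance (employee share): $5,753.65 × 0.004 = $23.01
PFL insurance: $5,753.65 × 0.013 = $74.80
Roth 401(k) contribution: $5,753.65 × 0.0246 = $141.54
Life insurance premium: $182.44
Parking fee: $32.52
(Employer's $188.54 toward life insurance premium is not withheld from the employee.)
Total deductions = $257.19 + $110.68 + $297.83 + $1,104.08 + $51.78 + $23.01 + $74.80 + $141.54 + $182.44 + $32.52 = $2,275.87
Net pay = $5,753.65 − $2,275.87 = $3,477.78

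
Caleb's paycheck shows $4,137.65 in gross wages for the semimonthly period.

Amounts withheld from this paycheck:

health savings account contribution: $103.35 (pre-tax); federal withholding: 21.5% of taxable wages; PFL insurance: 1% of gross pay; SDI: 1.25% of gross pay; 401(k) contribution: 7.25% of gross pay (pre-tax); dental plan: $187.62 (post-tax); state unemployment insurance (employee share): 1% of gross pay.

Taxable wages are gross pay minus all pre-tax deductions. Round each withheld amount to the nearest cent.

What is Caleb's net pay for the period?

401(k) contribution: $4,137.65 × 0.0725 = $299.98
Health savings account contribution: $103.35
Pre-tax total = $299.98 + $103.35 = $403.33
Taxable wages = $4,137.65 − $403.33 = $3,734.32
Federal withholding: $3,734.32 × 0.215 = $802.88
PFL insurance: $4,137.65 × 0.01 = $41.38
SDI: $4,137.65 × 0.0125 = $51.72
State unemployment insurance (employee share): $4,137.65 × 0.01 = $41.38
Dental plan: $187.62
Total deductions = $299.98 + $103.35 + $802.88 + $41.38 + $51.72 + $41.38 + $187.62 = $1,528.31
Net pay = $4,137.65 − $1,528.31 = $2,609.34

$2,609.34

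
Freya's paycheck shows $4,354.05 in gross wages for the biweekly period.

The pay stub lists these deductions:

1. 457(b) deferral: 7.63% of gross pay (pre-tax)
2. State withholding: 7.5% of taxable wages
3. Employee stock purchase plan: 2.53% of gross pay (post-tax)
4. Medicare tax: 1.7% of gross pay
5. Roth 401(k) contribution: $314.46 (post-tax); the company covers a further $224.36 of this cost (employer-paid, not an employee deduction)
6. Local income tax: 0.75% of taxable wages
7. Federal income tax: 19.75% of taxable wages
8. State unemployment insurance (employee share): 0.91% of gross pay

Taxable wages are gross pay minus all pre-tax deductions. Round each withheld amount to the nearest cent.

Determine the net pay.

$2,357.47

457(b) deferral: $4,354.05 × 0.0763 = $332.21
Taxable wages = $4,354.05 − $332.21 = $4,021.84
State withholding: $4,021.84 × 0.075 = $301.64
Federal income tax: $4,021.84 × 0.1975 = $794.31
Local income tax: $4,021.84 × 0.0075 = $30.16
State unemployment insurance (employee share): $4,354.05 × 0.0091 = $39.62
Medicare tax: $4,354.05 × 0.017 = $74.02
Employee stock purchase plan: $4,354.05 × 0.0253 = $110.16
Roth 401(k) contribution: $314.46
(Employer's $224.36 toward Roth 401(k) contribution is not withheld from the employee.)
Total deductions = $332.21 + $301.64 + $794.31 + $30.16 + $39.62 + $74.02 + $110.16 + $314.46 = $1,996.58
Net pay = $4,354.05 − $1,996.58 = $2,357.47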